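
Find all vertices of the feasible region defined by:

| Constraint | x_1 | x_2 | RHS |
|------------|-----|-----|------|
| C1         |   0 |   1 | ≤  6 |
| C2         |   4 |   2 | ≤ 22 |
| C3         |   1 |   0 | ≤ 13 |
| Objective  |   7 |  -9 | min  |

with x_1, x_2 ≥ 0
Each vertex is the intersection of two constraint boundaries that also satisfies all remaining constraints:
  x_1 = 0 and x_2 = 0 → (0, 0)
  4x_1 + 2x_2 = 22 and x_2 = 0 → (5.5, 0)
  x_2 = 6 and 4x_1 + 2x_2 = 22 → (2.5, 6)
  x_2 = 6 and x_1 = 0 → (0, 6)

Vertices: (0, 0), (5.5, 0), (2.5, 6), (0, 6)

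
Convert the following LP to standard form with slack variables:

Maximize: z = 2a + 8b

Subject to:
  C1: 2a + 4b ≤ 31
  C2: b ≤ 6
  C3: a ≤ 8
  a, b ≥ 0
max z = 2a + 8b

s.t.
  2a + 4b + s1 = 31
  b + s2 = 6
  a + s3 = 8
  a, b, s1, s2, s3 ≥ 0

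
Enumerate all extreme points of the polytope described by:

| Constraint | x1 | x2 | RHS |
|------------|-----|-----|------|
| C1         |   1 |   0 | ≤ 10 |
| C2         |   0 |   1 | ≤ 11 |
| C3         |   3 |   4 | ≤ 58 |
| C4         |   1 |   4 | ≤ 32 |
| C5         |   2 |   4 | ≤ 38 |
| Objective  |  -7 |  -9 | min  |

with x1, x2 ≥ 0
Each vertex is the intersection of two constraint boundaries that also satisfies all remaining constraints:
  x1 = 0 and x2 = 0 → (0, 0)
  x1 = 10 and x2 = 0 → (10, 0)
  x1 = 10 and 2x1 + 4x2 = 38 → (10, 4.5)
  x1 + 4x2 = 32 and 2x1 + 4x2 = 38 → (6, 6.5)
  x1 + 4x2 = 32 and x1 = 0 → (0, 8)

Vertices: (0, 0), (10, 0), (10, 4.5), (6, 6.5), (0, 8)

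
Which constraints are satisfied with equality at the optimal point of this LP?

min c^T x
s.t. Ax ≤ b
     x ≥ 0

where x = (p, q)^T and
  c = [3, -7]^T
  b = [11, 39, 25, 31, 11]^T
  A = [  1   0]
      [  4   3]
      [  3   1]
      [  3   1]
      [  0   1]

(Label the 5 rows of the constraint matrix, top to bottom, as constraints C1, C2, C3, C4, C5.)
Optimal: p = 0, q = 11
Slack at optimum:
  C1: slack = 11
  C2: slack = 6
  C3: slack = 14
  C4: slack = 20
  C5: slack = 0 (binding)
  p ≥ 0: p = 0 (binding)
  q ≥ 0: q = 11
Binding constraints: C5, p ≥ 0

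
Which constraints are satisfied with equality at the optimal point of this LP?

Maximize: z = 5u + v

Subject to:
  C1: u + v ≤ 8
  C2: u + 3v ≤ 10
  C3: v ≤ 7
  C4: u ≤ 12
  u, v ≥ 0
Optimal: u = 8, v = 0
Binding: C1, v ≥ 0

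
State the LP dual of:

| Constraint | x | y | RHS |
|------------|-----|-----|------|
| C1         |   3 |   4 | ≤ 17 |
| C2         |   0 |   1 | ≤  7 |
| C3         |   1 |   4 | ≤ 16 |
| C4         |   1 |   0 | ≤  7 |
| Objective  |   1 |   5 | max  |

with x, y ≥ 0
Minimize: z = 17y1 + 7y2 + 16y3 + 7y4

Subject to:
  C1: -3y1 - y3 - y4 ≤ -1
  C2: -4y1 - y2 - 4y3 ≤ -5
  y1, y2, y3, y4 ≥ 0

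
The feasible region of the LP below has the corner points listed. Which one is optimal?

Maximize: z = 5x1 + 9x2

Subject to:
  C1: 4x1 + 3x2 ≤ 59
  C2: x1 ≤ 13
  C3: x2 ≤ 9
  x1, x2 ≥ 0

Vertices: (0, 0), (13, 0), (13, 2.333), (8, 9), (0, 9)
Evaluating z = 5x1 + 9x2 at each vertex:
  (0, 0): z = 0
  (13, 0): z = 65
  (13, 2.333): z = 86
  (8, 9): z = 121
  (0, 9): z = 81

The largest value is z = 121, attained at (8, 9).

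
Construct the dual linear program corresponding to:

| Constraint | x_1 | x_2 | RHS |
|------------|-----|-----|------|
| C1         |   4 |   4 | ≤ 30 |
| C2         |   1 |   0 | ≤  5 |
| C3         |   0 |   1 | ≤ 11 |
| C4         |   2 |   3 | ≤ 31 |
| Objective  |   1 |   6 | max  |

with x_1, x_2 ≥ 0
Minimize: z = 30y1 + 5y2 + 11y3 + 31y4

Subject to:
  C1: -4y1 - y2 - 2y4 ≤ -1
  C2: -4y1 - y3 - 3y4 ≤ -6
  y1, y2, y3, y4 ≥ 0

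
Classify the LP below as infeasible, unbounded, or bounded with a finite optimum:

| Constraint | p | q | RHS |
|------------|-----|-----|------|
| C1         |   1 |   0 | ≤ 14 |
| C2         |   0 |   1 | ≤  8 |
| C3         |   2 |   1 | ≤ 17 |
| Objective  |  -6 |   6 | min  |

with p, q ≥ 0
The point (8.5, 0) satisfies every constraint, so the LP is feasible; the constraints give p ≤ 14 and q ≤ 8, which with p, q ≥ 0 keep the feasible region inside a bounded box. A feasible, bounded LP attains a finite optimum at a vertex.

The LP has an optimal solution: (8.5, 0) with z = -51.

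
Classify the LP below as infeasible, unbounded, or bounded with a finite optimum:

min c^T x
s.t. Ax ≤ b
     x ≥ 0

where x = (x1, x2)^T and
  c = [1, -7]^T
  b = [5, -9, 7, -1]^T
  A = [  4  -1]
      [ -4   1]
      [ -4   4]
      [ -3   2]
One constraint requires 4x1 - x2 ≤ 5, while the constraint -4x1 + x2 ≤ -9 is equivalent to 4x1 - x2 ≥ 9. Together they would need 9 ≤ 4x1 - x2 ≤ 5, which is impossible since 9 > 5. No point satisfies all constraints.

Infeasible: no point satisfies all constraints simultaneously.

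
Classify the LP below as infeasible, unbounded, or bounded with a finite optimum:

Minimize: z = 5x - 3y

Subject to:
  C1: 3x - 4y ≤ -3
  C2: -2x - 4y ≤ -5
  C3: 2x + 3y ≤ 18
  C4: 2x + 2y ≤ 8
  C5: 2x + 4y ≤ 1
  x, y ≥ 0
C5 requires 2x + 4y ≤ 1, while C2 (-2x - 4y ≤ -5) is equivalent to 2x + 4y ≥ 5. Together they would need 5 ≤ 2x + 4y ≤ 1, which is impossible since 5 > 1. No point satisfies all constraints.

Infeasible: no point satisfies all constraints simultaneously.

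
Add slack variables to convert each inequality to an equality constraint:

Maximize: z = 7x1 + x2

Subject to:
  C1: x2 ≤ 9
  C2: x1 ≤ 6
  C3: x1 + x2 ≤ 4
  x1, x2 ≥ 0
max z = 7x1 + x2

s.t.
  x2 + s1 = 9
  x1 + s2 = 6
  x1 + x2 + s3 = 4
  x1, x2, s1, s2, s3 ≥ 0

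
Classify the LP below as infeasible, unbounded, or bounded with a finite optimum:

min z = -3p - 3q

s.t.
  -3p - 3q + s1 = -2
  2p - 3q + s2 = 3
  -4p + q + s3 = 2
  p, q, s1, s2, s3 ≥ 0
Feasible point: (0, 1) satisfies every constraint, so the LP is feasible.
Direction d = (1, 1): for each constraint row a, a·d ≤ 0 —
  (-3)(1) + (-3)(1) = -6 ≤ 0
  (2)(1) + (-3)(1) = -1 ≤ 0
  (-4)(1) + (1)(1) = -3 ≤ 0
and d ≥ 0, so (0, 1) + t·d stays feasible for every t ≥ 0. Along this ray z = -3p - 3q changes by -6 per unit t, so z → −∞.

Unbounded: there is a feasible ray along which z → −∞.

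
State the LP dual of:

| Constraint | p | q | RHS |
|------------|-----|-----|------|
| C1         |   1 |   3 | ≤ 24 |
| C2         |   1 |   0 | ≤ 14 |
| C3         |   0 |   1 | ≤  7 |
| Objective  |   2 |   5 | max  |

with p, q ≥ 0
Minimize: z = 24y1 + 14y2 + 7y3

Subject to:
  C1: -y1 - y2 ≤ -2
  C2: -3y1 - y3 ≤ -5
  y1, y2, y3 ≥ 0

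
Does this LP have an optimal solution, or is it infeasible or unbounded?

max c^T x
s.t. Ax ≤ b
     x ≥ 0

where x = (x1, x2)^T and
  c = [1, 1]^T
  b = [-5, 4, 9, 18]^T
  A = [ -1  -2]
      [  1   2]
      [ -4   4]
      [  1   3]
One constraint requires x1 + 2x2 ≤ 4, while the constraint -x1 - 2x2 ≤ -5 is equivalent to x1 + 2x2 ≥ 5. Together they would need 5 ≤ x1 + 2x2 ≤ 4, which is impossible since 5 > 4. No point satisfies all constraints.

The feasible region is empty; the LP is infeasible.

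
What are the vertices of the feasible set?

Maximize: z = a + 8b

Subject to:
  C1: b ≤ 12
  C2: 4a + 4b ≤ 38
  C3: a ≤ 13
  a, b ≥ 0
Each vertex is the intersection of two constraint boundaries that also satisfies all remaining constraints:
  a = 0 and b = 0 → (0, 0)
  4a + 4b = 38 and b = 0 → (9.5, 0)
  4a + 4b = 38 and a = 0 → (0, 9.5)

Vertices: (0, 0), (9.5, 0), (0, 9.5)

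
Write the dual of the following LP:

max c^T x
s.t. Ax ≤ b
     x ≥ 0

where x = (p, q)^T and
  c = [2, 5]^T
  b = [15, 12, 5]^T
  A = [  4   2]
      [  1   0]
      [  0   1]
Minimize: z = 15y1 + 12y2 + 5y3

Subject to:
  C1: -4y1 - y2 ≤ -2
  C2: -2y1 - y3 ≤ -5
  y1, y2, y3 ≥ 0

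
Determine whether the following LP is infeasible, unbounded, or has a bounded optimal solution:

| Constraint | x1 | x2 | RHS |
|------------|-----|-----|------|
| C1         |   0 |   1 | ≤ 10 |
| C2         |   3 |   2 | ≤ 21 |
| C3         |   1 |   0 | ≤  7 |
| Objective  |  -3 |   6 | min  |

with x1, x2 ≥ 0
The point (7, 0) satisfies every constraint, so the LP is feasible; the constraints give x1 ≤ 7 and x2 ≤ 10, which with x1, x2 ≥ 0 keep the feasible region inside a bounded box. A feasible, bounded LP attains a finite optimum at a vertex.

Bounded optimum: z* = -21 at (7, 0).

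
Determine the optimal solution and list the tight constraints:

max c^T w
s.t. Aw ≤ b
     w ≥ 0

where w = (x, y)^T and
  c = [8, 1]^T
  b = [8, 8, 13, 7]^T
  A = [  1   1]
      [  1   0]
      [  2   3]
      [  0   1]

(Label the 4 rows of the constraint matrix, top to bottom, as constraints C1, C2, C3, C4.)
Optimal: x = 6.5, y = 0
Slack at optimum:
  C1: slack = 1.5
  C2: slack = 1.5
  C3: slack = 0 (binding)
  C4: slack = 7
  x ≥ 0: x = 6.5
  y ≥ 0: y = 0 (binding)
Binding constraints: C3, y ≥ 0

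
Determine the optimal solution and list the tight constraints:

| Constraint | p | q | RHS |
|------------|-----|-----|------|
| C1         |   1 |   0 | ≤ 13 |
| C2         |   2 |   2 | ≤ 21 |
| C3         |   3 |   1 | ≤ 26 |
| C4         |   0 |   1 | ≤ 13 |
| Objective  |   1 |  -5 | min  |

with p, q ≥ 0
Optimal: p = 0, q = 10.5
Binding: C2, p ≥ 0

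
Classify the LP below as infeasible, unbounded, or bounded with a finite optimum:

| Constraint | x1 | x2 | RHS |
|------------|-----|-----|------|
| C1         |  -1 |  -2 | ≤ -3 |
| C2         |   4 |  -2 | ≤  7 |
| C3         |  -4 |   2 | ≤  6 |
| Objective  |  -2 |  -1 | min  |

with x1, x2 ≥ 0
Feasible point: (0, 2) satisfies every constraint, so the LP is feasible.
Direction d = (1, 2): for each constraint row a, a·d ≤ 0 —
  (-1)(1) + (-2)(2) = -5 ≤ 0
  (4)(1) + (-2)(2) = 0 ≤ 0
  (-4)(1) + (2)(2) = 0 ≤ 0
and d ≥ 0, so (0, 2) + t·d stays feasible for every t ≥ 0. Along this ray z = -2x1 - x2 changes by -4 per unit t, so z → −∞.

Unbounded: there is a feasible ray along which z → −∞.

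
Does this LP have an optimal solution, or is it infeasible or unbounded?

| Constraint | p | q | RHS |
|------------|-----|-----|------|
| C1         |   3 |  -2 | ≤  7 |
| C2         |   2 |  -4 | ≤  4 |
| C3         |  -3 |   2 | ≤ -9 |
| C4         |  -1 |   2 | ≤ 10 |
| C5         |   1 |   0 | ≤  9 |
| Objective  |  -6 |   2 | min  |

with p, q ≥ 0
C1 requires 3p - 2q ≤ 7, while C3 (-3p + 2q ≤ -9) is equivalent to 3p - 2q ≥ 9. Together they would need 9 ≤ 3p - 2q ≤ 7, which is impossible since 9 > 7. No point satisfies all constraints.

The feasible region is empty; the LP is infeasible.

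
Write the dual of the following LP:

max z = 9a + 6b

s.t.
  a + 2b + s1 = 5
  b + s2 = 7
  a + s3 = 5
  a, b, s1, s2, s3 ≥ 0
Minimize: z = 5y1 + 7y2 + 5y3

Subject to:
  C1: -y1 - y3 ≤ -9
  C2: -2y1 - y2 ≤ -6
  y1, y2, y3 ≥ 0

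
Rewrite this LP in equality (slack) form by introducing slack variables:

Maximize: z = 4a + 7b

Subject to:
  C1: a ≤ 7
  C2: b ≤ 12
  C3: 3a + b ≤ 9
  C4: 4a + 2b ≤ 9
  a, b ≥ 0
max z = 4a + 7b

s.t.
  a + s1 = 7
  b + s2 = 12
  3a + b + s3 = 9
  4a + 2b + s4 = 9
  a, b, s1, s2, s3, s4 ≥ 0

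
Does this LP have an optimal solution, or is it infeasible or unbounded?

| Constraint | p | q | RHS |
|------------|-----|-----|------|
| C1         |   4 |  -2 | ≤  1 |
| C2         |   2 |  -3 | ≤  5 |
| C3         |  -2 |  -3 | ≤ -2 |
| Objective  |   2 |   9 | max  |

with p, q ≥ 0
Feasible point: (0, 1) satisfies every constraint, so the LP is feasible.
Direction d = (0, 1): for each constraint row a, a·d ≤ 0 —
  (4)(0) + (-2)(1) = -2 ≤ 0
  (2)(0) + (-3)(1) = -3 ≤ 0
  (-2)(0) + (-3)(1) = -3 ≤ 0
and d ≥ 0, so (0, 1) + t·d stays feasible for every t ≥ 0. Along this ray z = 2p + 9q changes by 9 per unit t, so z → +∞.

Unbounded: there is a feasible ray along which z → +∞.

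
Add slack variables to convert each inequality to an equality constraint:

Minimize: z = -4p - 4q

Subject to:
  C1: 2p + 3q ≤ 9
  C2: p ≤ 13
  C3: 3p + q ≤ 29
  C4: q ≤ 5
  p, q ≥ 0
min z = -4p - 4q

s.t.
  2p + 3q + s1 = 9
  p + s2 = 13
  3p + q + s3 = 29
  q + s4 = 5
  p, q, s1, s2, s3, s4 ≥ 0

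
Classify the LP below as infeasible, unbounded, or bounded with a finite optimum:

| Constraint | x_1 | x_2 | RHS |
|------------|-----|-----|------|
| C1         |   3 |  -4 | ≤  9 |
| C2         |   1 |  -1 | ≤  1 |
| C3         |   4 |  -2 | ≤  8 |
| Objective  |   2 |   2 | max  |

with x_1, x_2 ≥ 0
Feasible point: (0, 0) satisfies every constraint, so the LP is feasible.
Direction d = (0, 1): for each constraint row a, a·d ≤ 0 —
  (3)(0) + (-4)(1) = -4 ≤ 0
  (1)(0) + (-1)(1) = -1 ≤ 0
  (4)(0) + (-2)(1) = -2 ≤ 0
and d ≥ 0, so (0, 0) + t·d stays feasible for every t ≥ 0. Along this ray z = 2x_1 + 2x_2 changes by 2 per unit t, so z → +∞.

Unbounded — the objective can increase without bound over the feasible region.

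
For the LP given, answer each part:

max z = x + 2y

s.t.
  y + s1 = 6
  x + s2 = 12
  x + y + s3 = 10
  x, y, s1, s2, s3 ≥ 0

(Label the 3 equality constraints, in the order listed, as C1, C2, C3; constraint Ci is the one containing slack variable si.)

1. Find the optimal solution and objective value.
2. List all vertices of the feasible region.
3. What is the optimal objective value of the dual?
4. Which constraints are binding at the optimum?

1. x = 4, y = 6, z = 16
2. (0, 0), (10, 0), (4, 6), (0, 6)
3. 16 (by strong duality, equal to the primal optimum)
4. C1, C3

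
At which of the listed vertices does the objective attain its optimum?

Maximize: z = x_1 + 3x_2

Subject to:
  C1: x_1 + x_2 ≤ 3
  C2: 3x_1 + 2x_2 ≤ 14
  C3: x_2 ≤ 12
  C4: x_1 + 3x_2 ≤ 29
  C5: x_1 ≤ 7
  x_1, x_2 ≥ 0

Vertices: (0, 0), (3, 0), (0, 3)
Evaluating z = x_1 + 3x_2 at each vertex:
  (0, 0): z = 0
  (3, 0): z = 3
  (0, 3): z = 9

The largest value is z = 9, attained at (0, 3).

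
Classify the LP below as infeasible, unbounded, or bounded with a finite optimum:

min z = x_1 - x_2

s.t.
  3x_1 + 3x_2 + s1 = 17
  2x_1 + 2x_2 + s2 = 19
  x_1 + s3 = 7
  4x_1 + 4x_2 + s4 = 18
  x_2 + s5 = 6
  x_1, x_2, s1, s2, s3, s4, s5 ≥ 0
The point (0, 4.5) satisfies every constraint, so the LP is feasible; the constraints give x_1 ≤ 7 and x_2 ≤ 6, which with x_1, x_2 ≥ 0 keep the feasible region inside a bounded box. A feasible, bounded LP attains a finite optimum at a vertex.

Evaluating z = x_1 - x_2 at each vertex:
  (0, 0): z = 0
  (4.5, 0): z = 4.5
  (0, 4.5): z = -4.5

The LP has an optimal solution: (0, 4.5) with z = -4.5.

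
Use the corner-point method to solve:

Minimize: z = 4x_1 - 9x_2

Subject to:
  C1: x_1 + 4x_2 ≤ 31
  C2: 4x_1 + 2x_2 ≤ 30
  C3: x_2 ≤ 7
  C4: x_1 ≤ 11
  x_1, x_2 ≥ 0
x_1 = 0, x_2 = 7, z = -63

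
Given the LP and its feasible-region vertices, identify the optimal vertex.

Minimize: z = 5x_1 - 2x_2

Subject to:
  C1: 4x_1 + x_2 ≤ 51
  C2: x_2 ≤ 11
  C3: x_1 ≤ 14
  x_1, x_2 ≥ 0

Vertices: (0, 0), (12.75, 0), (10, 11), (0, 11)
(0, 11) with z = -22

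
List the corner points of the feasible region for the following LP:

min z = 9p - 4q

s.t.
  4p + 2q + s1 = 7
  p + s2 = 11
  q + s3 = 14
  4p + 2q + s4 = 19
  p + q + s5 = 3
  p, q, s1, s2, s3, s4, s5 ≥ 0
Each vertex is the intersection of two constraint boundaries that also satisfies all remaining constraints:
  p = 0 and q = 0 → (0, 0)
  4p + 2q = 7 and q = 0 → (1.75, 0)
  4p + 2q = 7 and p + q = 3 → (0.5, 2.5)
  p + q = 3 and p = 0 → (0, 3)

Vertices: (0, 0), (1.75, 0), (0.5, 2.5), (0, 3)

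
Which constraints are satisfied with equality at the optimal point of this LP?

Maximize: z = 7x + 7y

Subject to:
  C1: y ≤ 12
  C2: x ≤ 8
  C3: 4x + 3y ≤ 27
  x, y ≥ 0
Optimal: x = 0, y = 9
Slack at optimum:
  C1: slack = 3
  C2: slack = 8
  C3: slack = 0 (binding)
  x ≥ 0: x = 0 (binding)
  y ≥ 0: y = 9
Binding constraints: C3, x ≥ 0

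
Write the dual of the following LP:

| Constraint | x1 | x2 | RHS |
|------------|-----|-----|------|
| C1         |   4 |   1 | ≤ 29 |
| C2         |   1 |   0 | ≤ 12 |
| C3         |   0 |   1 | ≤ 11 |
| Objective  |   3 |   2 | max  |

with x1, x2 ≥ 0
Minimize: z = 29y1 + 12y2 + 11y3

Subject to:
  C1: -4y1 - y2 ≤ -3
  C2: -y1 - y3 ≤ -2
  y1, y2, y3 ≥ 0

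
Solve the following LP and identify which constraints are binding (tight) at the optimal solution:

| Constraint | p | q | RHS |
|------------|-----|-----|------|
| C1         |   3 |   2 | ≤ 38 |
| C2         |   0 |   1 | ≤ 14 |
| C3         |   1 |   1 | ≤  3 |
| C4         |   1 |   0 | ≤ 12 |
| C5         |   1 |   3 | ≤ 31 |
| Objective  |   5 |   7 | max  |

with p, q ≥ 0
Optimal: p = 0, q = 3
Slack at optimum:
  C1: slack = 32
  C2: slack = 11
  C3: slack = 0 (binding)
  C4: slack = 12
  C5: slack = 22
  p ≥ 0: p = 0 (binding)
  q ≥ 0: q = 3
Binding constraints: C3, p ≥ 0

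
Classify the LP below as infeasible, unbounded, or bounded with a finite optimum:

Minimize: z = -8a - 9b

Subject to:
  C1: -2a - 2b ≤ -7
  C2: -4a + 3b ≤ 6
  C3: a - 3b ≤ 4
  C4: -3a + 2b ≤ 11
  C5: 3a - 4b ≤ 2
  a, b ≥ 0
Feasible point: (1, 3) satisfies every constraint, so the LP is feasible.
Direction d = (1, 1): for each constraint row a, a·d ≤ 0 —
  (-2)(1) + (-2)(1) = -4 ≤ 0
  (-4)(1) + (3)(1) = -1 ≤ 0
  (1)(1) + (-3)(1) = -2 ≤ 0
  (-3)(1) + (2)(1) = -1 ≤ 0
  (3)(1) + (-4)(1) = -1 ≤ 0
and d ≥ 0, so (1, 3) + t·d stays feasible for every t ≥ 0. Along this ray z = -8a - 9b changes by -17 per unit t, so z → −∞.

Unbounded: there is a feasible ray along which z → −∞.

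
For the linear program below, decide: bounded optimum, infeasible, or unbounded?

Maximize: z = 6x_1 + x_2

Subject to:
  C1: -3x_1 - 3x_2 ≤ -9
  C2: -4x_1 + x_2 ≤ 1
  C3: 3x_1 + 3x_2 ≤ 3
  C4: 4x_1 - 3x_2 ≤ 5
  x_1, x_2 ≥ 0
C3 requires 3x_1 + 3x_2 ≤ 3, while C1 (-3x_1 - 3x_2 ≤ -9) is equivalent to 3x_1 + 3x_2 ≥ 9. Together they would need 9 ≤ 3x_1 + 3x_2 ≤ 3, which is impossible since 9 > 3. No point satisfies all constraints.

The feasible region is empty; the LP is infeasible.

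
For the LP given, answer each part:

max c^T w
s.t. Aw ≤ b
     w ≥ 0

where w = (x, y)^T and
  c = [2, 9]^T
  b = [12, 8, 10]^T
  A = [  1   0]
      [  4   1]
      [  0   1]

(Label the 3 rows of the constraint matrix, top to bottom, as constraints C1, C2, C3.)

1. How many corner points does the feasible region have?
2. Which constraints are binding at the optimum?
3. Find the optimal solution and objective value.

1. 3
2. C2, x ≥ 0
3. x = 0, y = 8, z = 72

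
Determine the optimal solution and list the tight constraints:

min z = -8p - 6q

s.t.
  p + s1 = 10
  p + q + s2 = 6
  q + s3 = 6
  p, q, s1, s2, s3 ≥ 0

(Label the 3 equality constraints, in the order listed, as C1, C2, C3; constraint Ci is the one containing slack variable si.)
Optimal: p = 6, q = 0
Binding: C2, q ≥ 0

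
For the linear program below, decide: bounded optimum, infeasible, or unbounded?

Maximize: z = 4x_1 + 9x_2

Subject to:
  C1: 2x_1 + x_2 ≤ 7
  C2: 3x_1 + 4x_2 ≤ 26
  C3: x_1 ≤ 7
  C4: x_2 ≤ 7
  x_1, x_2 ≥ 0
The point (0, 6.5) satisfies every constraint, so the LP is feasible; the constraints give x_1 ≤ 7 and x_2 ≤ 7, which with x_1, x_2 ≥ 0 keep the feasible region inside a bounded box. A feasible, bounded LP attains a finite optimum at a vertex.

Bounded optimum: z* = 58.5 at (0, 6.5).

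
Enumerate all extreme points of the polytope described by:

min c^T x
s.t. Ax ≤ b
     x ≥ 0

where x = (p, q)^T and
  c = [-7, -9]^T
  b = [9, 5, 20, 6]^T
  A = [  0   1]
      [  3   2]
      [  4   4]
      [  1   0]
Each vertex is the intersection of two constraint boundaries that also satisfies all remaining constraints:
  p = 0 and q = 0 → (0, 0)
  3p + 2q = 5 and q = 0 → (1.667, 0)
  3p + 2q = 5 and p = 0 → (0, 2.5)

Vertices: (0, 0), (1.667, 0), (0, 2.5)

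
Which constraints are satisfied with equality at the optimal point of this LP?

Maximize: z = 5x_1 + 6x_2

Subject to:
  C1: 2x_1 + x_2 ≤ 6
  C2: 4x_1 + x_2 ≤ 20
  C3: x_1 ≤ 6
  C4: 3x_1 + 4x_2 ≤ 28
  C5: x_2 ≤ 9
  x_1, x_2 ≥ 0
Optimal: x_1 = 0, x_2 = 6
Slack at optimum:
  C1: slack = 0 (binding)
  C2: slack = 14
  C3: slack = 6
  C4: slack = 4
  C5: slack = 3
  x_1 ≥ 0: x_1 = 0 (binding)
  x_2 ≥ 0: x_2 = 6
Binding constraints: C1, x_1 ≥ 0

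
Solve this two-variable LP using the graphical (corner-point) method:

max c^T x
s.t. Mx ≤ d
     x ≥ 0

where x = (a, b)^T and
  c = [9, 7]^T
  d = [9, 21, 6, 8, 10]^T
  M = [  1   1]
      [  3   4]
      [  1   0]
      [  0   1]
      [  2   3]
a = 5, b = 0, z = 45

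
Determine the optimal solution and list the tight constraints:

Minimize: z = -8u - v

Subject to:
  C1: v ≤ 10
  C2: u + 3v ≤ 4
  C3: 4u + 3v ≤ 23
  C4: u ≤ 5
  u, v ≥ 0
Optimal: u = 4, v = 0
Binding: C2, v ≥ 0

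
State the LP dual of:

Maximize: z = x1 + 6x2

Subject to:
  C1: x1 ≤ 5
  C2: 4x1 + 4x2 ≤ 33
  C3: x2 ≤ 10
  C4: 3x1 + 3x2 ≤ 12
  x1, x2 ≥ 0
Minimize: z = 5y1 + 33y2 + 10y3 + 12y4

Subject to:
  C1: -y1 - 4y2 - 3y4 ≤ -1
  C2: -4y2 - y3 - 3y4 ≤ -6
  y1, y2, y3, y4 ≥ 0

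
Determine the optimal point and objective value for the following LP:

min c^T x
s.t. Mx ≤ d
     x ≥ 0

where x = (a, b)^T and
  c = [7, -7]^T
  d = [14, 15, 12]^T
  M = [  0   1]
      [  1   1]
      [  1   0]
Each vertex is the intersection of two constraint boundaries that also satisfies all remaining constraints:
  a = 0 and b = 0 → (0, 0)
  a = 12 and b = 0 → (12, 0)
  a + b = 15 and a = 12 → (12, 3)
  b = 14 and a + b = 15 → (1, 14)
  b = 14 and a = 0 → (0, 14)

Evaluating z = 7a - 7b at each vertex:
  (0, 0): z = 0
  (12, 0): z = 84
  (12, 3): z = 63
  (1, 14): z = -91
  (0, 14): z = -98

The minimum is at (0, 14) with z = -98.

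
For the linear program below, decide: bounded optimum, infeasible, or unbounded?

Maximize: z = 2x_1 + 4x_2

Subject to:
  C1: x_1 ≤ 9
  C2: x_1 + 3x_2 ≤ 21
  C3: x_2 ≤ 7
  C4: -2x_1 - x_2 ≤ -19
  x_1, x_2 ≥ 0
The point (9, 4) satisfies every constraint, so the LP is feasible; the constraints give x_1 ≤ 9 and x_2 ≤ 7, which with x_1, x_2 ≥ 0 keep the feasible region inside a bounded box. A feasible, bounded LP attains a finite optimum at a vertex.

Feasible with finite optimum z* = 34 at (9, 4).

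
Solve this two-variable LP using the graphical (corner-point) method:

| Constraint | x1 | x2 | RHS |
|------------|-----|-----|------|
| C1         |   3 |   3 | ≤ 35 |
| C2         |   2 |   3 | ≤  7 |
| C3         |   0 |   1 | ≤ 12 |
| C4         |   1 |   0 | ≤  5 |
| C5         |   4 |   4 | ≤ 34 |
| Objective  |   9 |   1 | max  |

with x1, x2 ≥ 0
Each vertex is the intersection of two constraint boundaries that also satisfies all remaining constraints:
  x1 = 0 and x2 = 0 → (0, 0)
  2x1 + 3x2 = 7 and x2 = 0 → (3.5, 0)
  2x1 + 3x2 = 7 and x1 = 0 → (0, 2.333)

Evaluating z = 9x1 + x2 at each vertex:
  (0, 0): z = 0
  (3.5, 0): z = 31.5
  (0, 2.333): z = 2.333

The maximum is at (3.5, 0) with z = 31.5.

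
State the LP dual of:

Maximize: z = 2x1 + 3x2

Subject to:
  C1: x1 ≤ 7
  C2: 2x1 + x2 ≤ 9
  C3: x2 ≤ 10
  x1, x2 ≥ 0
Minimize: z = 7y1 + 9y2 + 10y3

Subject to:
  C1: -y1 - 2y2 ≤ -2
  C2: -y2 - y3 ≤ -3
  y1, y2, y3 ≥ 0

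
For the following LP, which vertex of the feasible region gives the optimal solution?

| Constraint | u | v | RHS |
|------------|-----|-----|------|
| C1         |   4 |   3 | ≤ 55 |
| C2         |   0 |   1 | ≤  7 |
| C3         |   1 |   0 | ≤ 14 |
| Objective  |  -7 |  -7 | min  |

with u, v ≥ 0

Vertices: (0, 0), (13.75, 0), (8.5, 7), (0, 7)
Evaluating z = -7u - 7v at each vertex:
  (0, 0): z = 0
  (13.75, 0): z = -96.25
  (8.5, 7): z = -108.5
  (0, 7): z = -49

The smallest value is z = -108.5, attained at (8.5, 7).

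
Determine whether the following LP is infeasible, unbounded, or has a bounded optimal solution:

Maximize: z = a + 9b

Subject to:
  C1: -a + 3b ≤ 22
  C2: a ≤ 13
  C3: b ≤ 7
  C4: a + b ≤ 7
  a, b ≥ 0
The point (0, 7) satisfies every constraint, so the LP is feasible; the constraints give a ≤ 13 and b ≤ 7, which with a, b ≥ 0 keep the feasible region inside a bounded box. A feasible, bounded LP attains a finite optimum at a vertex.

Bounded optimum: z* = 63 at (0, 7).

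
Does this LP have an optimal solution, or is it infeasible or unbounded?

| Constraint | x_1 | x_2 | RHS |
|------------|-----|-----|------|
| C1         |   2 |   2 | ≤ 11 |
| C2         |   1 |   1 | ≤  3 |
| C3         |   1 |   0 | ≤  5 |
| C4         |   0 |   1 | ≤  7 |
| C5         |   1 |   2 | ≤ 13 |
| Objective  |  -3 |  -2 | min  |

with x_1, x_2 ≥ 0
The point (3, 0) satisfies every constraint, so the LP is feasible; the constraints give x_1 ≤ 5 and x_2 ≤ 7, which with x_1, x_2 ≥ 0 keep the feasible region inside a bounded box. A feasible, bounded LP attains a finite optimum at a vertex.

Evaluating z = -3x_1 - 2x_2 at each vertex:
  (0, 0): z = 0
  (3, 0): z = -9
  (0, 3): z = -6

The LP has an optimal solution: (3, 0) with z = -9.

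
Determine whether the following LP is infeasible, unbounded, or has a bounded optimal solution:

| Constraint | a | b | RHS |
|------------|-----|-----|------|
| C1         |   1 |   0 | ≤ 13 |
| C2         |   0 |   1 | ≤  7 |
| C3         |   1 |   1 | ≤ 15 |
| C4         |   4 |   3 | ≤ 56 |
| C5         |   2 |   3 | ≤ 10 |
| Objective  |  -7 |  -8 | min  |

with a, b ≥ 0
The point (5, 0) satisfies every constraint, so the LP is feasible; the constraints give a ≤ 13 and b ≤ 7, which with a, b ≥ 0 keep the feasible region inside a bounded box. A feasible, bounded LP attains a finite optimum at a vertex.

Evaluating z = -7a - 8b at each vertex:
  (0, 0): z = 0
  (5, 0): z = -35
  (0, 3.333): z = -26.67

Feasible with finite optimum z* = -35 at (5, 0).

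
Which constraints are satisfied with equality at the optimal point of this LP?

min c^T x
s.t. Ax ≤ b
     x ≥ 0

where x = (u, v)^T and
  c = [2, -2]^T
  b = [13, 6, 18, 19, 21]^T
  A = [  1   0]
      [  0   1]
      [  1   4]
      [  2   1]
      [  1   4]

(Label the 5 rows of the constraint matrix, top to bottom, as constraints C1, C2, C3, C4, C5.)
Optimal: u = 0, v = 4.5
Binding: C3, u ≥ 0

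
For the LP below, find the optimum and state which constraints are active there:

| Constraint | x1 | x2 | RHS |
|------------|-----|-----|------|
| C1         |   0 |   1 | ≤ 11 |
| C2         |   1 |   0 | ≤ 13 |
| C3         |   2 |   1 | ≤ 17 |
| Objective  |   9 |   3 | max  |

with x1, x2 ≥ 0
Optimal: x1 = 8.5, x2 = 0
Slack at optimum:
  C1: slack = 11
  C2: slack = 4.5
  C3: slack = 0 (binding)
  x1 ≥ 0: x1 = 8.5
  x2 ≥ 0: x2 = 0 (binding)
Binding constraints: C3, x2 ≥ 0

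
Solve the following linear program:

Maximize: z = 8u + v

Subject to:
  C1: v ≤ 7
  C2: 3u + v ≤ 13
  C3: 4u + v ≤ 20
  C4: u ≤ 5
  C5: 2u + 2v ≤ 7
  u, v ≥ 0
Each vertex is the intersection of two constraint boundaries that also satisfies all remaining constraints:
  u = 0 and v = 0 → (0, 0)
  2u + 2v = 7 and v = 0 → (3.5, 0)
  2u + 2v = 7 and u = 0 → (0, 3.5)

Evaluating z = 8u + v at each vertex:
  (0, 0): z = 0
  (3.5, 0): z = 28
  (0, 3.5): z = 3.5

The maximum is at (3.5, 0) with z = 28.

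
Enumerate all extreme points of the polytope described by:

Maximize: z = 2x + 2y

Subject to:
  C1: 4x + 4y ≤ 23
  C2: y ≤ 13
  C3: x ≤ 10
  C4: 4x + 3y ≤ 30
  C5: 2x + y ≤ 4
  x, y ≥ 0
Each vertex is the intersection of two constraint boundaries that also satisfies all remaining constraints:
  x = 0 and y = 0 → (0, 0)
  2x + y = 4 and y = 0 → (2, 0)
  2x + y = 4 and x = 0 → (0, 4)

Vertices: (0, 0), (2, 0), (0, 4)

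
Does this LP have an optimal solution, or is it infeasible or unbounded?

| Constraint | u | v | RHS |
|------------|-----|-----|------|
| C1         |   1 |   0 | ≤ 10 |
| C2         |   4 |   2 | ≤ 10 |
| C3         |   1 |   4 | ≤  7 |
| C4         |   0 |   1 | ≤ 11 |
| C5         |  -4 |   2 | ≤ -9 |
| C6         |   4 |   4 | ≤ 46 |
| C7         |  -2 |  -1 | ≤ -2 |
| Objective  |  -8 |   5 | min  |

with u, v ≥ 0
The point (2.5, 0) satisfies every constraint, so the LP is feasible; the constraints give u ≤ 10 and v ≤ 11, which with u, v ≥ 0 keep the feasible region inside a bounded box. A feasible, bounded LP attains a finite optimum at a vertex.

Evaluating z = -8u + 5v at each vertex:
  (2.25, 0): z = -18
  (2.5, 0): z = -20
  (2.375, 0.25): z = -17.75

Bounded optimum: z* = -20 at (2.5, 0).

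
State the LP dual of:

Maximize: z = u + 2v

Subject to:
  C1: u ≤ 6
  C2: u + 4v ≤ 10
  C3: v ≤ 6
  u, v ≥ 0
Minimize: z = 6y1 + 10y2 + 6y3

Subject to:
  C1: -y1 - y2 ≤ -1
  C2: -4y2 - y3 ≤ -2
  y1, y2, y3 ≥ 0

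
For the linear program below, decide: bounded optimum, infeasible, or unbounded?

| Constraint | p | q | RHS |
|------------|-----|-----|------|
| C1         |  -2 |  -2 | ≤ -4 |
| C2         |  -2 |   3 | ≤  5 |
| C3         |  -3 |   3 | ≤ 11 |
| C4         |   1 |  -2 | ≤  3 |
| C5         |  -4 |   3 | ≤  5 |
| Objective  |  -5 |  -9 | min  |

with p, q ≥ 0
Feasible point: (1, 1) satisfies every constraint, so the LP is feasible.
Direction d = (3, 2): for each constraint row a, a·d ≤ 0 —
  (-2)(3) + (-2)(2) = -10 ≤ 0
  (-2)(3) + (3)(2) = 0 ≤ 0
  (-3)(3) + (3)(2) = -3 ≤ 0
  (1)(3) + (-2)(2) = -1 ≤ 0
  (-4)(3) + (3)(2) = -6 ≤ 0
and d ≥ 0, so (1, 1) + t·d stays feasible for every t ≥ 0. Along this ray z = -5p - 9q changes by -33 per unit t, so z → −∞.

Unbounded — the objective can decrease without bound over the feasible region.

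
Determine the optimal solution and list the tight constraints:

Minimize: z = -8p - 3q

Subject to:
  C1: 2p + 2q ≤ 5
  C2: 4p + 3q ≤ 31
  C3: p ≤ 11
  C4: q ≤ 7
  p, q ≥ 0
Optimal: p = 2.5, q = 0
Slack at optimum:
  C1: slack = 0 (binding)
  C2: slack = 21
  C3: slack = 8.5
  C4: slack = 7
  p ≥ 0: p = 2.5
  q ≥ 0: q = 0 (binding)
Binding constraints: C1, q ≥ 0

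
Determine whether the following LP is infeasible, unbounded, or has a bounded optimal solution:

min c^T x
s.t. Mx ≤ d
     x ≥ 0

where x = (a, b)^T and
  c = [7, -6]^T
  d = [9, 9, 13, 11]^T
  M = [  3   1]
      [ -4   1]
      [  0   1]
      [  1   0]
The point (0, 9) satisfies every constraint, so the LP is feasible; the constraints give a ≤ 11 and b ≤ 13, which with a, b ≥ 0 keep the feasible region inside a bounded box. A feasible, bounded LP attains a finite optimum at a vertex.

Evaluating z = 7a - 6b at each vertex:
  (0, 0): z = 0
  (3, 0): z = 21
  (0, 9): z = -54

Bounded optimum: z* = -54 at (0, 9).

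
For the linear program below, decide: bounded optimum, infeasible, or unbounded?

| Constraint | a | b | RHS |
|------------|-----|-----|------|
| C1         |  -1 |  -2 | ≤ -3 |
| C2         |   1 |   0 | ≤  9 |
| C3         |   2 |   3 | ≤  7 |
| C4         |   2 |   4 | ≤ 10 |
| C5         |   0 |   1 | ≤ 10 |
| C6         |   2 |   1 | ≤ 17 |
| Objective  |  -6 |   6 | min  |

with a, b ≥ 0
The point (3.5, 0) satisfies every constraint, so the LP is feasible; the constraints give a ≤ 9 and b ≤ 10, which with a, b ≥ 0 keep the feasible region inside a bounded box. A feasible, bounded LP attains a finite optimum at a vertex.

Evaluating z = -6a + 6b at each vertex:
  (3, 0): z = -18
  (3.5, 0): z = -21
  (0, 2.333): z = 14
  (0, 1.5): z = 9

Feasible with finite optimum z* = -21 at (3.5, 0).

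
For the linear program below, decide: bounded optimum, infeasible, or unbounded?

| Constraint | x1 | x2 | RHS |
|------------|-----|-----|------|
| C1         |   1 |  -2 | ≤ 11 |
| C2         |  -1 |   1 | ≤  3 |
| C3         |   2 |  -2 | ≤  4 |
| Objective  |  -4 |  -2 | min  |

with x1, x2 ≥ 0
Feasible point: (0, 0) satisfies every constraint, so the LP is feasible.
Direction d = (1, 1): for each constraint row a, a·d ≤ 0 —
  (1)(1) + (-2)(1) = -1 ≤ 0
  (-1)(1) + (1)(1) = 0 ≤ 0
  (2)(1) + (-2)(1) = 0 ≤ 0
and d ≥ 0, so (0, 0) + t·d stays feasible for every t ≥ 0. Along this ray z = -4x1 - 2x2 changes by -6 per unit t, so z → −∞.

Unbounded — the objective can decrease without bound over the feasible region.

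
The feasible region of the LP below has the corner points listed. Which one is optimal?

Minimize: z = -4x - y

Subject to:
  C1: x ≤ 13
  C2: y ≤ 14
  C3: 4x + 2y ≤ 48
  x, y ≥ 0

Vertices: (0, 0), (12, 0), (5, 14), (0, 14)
(12, 0) with z = -48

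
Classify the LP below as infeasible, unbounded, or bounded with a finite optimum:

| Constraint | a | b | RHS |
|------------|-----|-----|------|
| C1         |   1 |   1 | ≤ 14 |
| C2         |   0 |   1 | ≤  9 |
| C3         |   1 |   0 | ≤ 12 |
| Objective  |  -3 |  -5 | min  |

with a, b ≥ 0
The point (5, 9) satisfies every constraint, so the LP is feasible; the constraints give a ≤ 12 and b ≤ 9, which with a, b ≥ 0 keep the feasible region inside a bounded box. A feasible, bounded LP attains a finite optimum at a vertex.

Evaluating z = -3a - 5b at each vertex:
  (0, 0): z = 0
  (12, 0): z = -36
  (12, 2): z = -46
  (5, 9): z = -60
  (0, 9): z = -45

Bounded optimum: z* = -60 at (5, 9).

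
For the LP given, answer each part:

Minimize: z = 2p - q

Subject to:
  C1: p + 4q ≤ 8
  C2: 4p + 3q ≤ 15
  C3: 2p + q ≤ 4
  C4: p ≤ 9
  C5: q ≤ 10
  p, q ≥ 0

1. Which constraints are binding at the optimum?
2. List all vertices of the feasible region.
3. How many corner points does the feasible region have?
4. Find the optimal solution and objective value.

1. C1, p ≥ 0
2. (0, 0), (2, 0), (1.143, 1.714), (0, 2)
3. 4
4. p = 0, q = 2, z = -2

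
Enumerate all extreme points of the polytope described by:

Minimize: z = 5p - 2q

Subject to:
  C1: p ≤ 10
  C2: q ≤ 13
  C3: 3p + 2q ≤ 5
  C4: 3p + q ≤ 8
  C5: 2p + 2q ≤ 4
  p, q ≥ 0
Each vertex is the intersection of two constraint boundaries that also satisfies all remaining constraints:
  p = 0 and q = 0 → (0, 0)
  3p + 2q = 5 and q = 0 → (1.667, 0)
  3p + 2q = 5 and 2p + 2q = 4 → (1, 1)
  2p + 2q = 4 and p = 0 → (0, 2)

Vertices: (0, 0), (1.667, 0), (1, 1), (0, 2)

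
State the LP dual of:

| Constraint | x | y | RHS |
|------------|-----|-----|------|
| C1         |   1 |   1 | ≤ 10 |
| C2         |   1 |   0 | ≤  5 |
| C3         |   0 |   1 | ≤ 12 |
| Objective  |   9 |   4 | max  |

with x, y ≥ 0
Minimize: z = 10y1 + 5y2 + 12y3

Subject to:
  C1: -y1 - y2 ≤ -9
  C2: -y1 - y3 ≤ -4
  y1, y2, y3 ≥ 0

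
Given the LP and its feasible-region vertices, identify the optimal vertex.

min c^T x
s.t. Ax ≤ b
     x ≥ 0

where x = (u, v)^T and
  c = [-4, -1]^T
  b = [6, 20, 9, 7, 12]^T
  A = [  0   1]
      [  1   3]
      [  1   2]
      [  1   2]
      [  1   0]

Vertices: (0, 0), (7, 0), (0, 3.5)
(7, 0) with z = -28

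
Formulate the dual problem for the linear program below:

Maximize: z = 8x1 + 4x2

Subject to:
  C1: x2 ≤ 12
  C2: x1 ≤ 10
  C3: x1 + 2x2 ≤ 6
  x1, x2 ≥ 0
Minimize: z = 12y1 + 10y2 + 6y3

Subject to:
  C1: -y2 - y3 ≤ -8
  C2: -y1 - 2y3 ≤ -4
  y1, y2, y3 ≥ 0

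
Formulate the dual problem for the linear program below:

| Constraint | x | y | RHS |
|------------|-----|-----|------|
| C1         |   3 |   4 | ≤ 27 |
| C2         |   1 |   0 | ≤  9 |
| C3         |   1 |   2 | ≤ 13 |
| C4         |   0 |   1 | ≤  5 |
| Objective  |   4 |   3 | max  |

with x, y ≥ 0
Minimize: z = 27y1 + 9y2 + 13y3 + 5y4

Subject to:
  C1: -3y1 - y2 - y3 ≤ -4
  C2: -4y1 - 2y3 - y4 ≤ -3
  y1, y2, y3, y4 ≥ 0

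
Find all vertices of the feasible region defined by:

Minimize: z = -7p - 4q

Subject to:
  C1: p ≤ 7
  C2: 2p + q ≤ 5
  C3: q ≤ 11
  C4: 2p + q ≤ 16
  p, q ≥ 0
Each vertex is the intersection of two constraint boundaries that also satisfies all remaining constraints:
  p = 0 and q = 0 → (0, 0)
  2p + q = 5 and q = 0 → (2.5, 0)
  2p + q = 5 and p = 0 → (0, 5)

Vertices: (0, 0), (2.5, 0), (0, 5)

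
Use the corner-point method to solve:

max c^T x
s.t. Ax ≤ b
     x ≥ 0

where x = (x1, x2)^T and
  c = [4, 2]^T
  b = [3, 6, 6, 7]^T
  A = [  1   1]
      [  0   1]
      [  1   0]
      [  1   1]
Each vertex is the intersection of two constraint boundaries that also satisfies all remaining constraints:
  x1 = 0 and x2 = 0 → (0, 0)
  x1 + x2 = 3 and x2 = 0 → (3, 0)
  x1 + x2 = 3 and x1 = 0 → (0, 3)

Evaluating z = 4x1 + 2x2 at each vertex:
  (0, 0): z = 0
  (3, 0): z = 12
  (0, 3): z = 6

The maximum is at (3, 0) with z = 12.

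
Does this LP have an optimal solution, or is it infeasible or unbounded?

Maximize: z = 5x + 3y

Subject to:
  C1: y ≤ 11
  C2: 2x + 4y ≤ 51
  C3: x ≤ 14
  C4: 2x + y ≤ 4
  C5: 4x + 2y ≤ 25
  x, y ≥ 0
The point (0, 4) satisfies every constraint, so the LP is feasible; the constraints give x ≤ 14 and y ≤ 11, which with x, y ≥ 0 keep the feasible region inside a bounded box. A feasible, bounded LP attains a finite optimum at a vertex.

Feasible with finite optimum z* = 12 at (0, 4).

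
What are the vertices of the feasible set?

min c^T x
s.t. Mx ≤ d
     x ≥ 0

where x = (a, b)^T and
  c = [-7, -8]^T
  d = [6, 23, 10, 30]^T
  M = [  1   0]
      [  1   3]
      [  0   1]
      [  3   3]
Each vertex is the intersection of two constraint boundaries that also satisfies all remaining constraints:
  a = 0 and b = 0 → (0, 0)
  a = 6 and b = 0 → (6, 0)
  a = 6 and 3a + 3b = 30 → (6, 4)
  a + 3b = 23 and 3a + 3b = 30 → (3.5, 6.5)
  a + 3b = 23 and a = 0 → (0, 7.667)

Vertices: (0, 0), (6, 0), (6, 4), (3.5, 6.5), (0, 7.667)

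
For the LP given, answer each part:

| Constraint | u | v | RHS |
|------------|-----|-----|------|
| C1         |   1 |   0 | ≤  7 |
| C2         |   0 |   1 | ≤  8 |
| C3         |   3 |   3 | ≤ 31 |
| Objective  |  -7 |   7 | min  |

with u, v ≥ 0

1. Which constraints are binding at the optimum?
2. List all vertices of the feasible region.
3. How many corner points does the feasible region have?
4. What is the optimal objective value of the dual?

1. C1, v ≥ 0
2. (0, 0), (7, 0), (7, 3.333), (2.333, 8), (0, 8)
3. 5
4. -49 (by strong duality, equal to the primal optimum)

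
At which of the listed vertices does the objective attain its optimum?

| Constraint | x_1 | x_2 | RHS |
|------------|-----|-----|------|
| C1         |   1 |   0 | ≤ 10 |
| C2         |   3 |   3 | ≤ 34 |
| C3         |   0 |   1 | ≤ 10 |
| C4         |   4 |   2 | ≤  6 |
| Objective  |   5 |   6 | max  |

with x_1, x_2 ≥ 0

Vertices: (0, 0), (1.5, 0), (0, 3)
Evaluating z = 5x_1 + 6x_2 at each vertex:
  (0, 0): z = 0
  (1.5, 0): z = 7.5
  (0, 3): z = 18

The largest value is z = 18, attained at (0, 3).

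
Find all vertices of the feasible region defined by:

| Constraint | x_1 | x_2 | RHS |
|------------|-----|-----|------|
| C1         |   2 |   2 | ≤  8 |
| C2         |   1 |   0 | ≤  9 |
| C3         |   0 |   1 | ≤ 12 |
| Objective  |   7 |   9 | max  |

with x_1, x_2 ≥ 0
Each vertex is the intersection of two constraint boundaries that also satisfies all remaining constraints:
  x_1 = 0 and x_2 = 0 → (0, 0)
  2x_1 + 2x_2 = 8 and x_2 = 0 → (4, 0)
  2x_1 + 2x_2 = 8 and x_1 = 0 → (0, 4)

Vertices: (0, 0), (4, 0), (0, 4)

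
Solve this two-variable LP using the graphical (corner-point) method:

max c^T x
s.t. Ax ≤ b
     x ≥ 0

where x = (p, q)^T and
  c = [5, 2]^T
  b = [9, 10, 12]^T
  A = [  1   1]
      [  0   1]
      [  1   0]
Each vertex is the intersection of two constraint boundaries that also satisfies all remaining constraints:
  p = 0 and q = 0 → (0, 0)
  p + q = 9 and q = 0 → (9, 0)
  p + q = 9 and p = 0 → (0, 9)

Evaluating z = 5p + 2q at each vertex:
  (0, 0): z = 0
  (9, 0): z = 45
  (0, 9): z = 18

The maximum is at (9, 0) with z = 45.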